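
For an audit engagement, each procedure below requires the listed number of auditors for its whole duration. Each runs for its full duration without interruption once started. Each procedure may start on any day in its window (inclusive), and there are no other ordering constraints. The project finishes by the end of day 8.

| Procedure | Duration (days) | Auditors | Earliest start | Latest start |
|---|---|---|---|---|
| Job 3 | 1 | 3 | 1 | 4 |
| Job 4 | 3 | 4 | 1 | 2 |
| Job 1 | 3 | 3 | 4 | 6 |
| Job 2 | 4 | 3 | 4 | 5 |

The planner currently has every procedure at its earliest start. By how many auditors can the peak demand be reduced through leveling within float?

1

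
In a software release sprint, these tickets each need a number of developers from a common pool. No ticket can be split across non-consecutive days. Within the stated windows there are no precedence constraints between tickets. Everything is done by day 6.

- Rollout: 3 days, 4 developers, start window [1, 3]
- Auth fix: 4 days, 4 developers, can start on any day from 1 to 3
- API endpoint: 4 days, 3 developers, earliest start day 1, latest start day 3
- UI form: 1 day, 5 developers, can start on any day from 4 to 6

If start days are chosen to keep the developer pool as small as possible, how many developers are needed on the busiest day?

11

Early-start (Rollout@1, Auth fix@1, API endpoint@1, UI form@4) gives peak 12: d1:11  d2:11  d3:11  d4:12  d5:0  d6:0.
Shift UI form→5.
Schedule Rollout@1, Auth fix@1, API endpoint@1, UI form@5: d1:11  d2:11  d3:11  d4:7  d5:5  d6:0 — peak 11.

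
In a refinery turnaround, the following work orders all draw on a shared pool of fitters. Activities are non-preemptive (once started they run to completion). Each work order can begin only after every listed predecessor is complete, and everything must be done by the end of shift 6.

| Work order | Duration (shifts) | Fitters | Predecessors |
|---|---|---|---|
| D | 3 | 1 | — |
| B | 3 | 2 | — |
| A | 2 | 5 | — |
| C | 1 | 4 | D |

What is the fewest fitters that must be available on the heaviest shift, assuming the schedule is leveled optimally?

Early-start (D@1, B@1, A@1, C@4) gives peak 8: s1:8  s2:8  s3:3  s4:4  s5:0  s6:0.
Shift A→4, C→6.
Schedule D@1, B@1, A@4, C@6: s1:3  s2:3  s3:3  s4:5  s5:5  s6:4 — peak 5.

5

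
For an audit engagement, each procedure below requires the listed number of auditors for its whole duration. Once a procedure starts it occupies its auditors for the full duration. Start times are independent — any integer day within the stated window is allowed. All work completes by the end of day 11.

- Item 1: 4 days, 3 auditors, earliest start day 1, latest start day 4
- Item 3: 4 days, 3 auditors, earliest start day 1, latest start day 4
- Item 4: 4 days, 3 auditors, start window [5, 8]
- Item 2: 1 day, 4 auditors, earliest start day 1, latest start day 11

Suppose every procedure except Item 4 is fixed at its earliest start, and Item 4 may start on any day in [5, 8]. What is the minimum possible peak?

10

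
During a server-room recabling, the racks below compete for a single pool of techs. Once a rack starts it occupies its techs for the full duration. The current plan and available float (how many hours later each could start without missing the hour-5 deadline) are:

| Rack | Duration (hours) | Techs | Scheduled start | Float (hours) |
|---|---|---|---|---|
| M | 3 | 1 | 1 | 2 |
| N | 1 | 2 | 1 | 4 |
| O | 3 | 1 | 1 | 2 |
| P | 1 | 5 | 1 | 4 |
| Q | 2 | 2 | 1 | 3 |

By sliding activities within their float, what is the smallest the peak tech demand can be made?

5

Early-start (M@1, N@1, O@1, P@1, Q@1) gives peak 11: h1:11  h2:4  h3:2  h4:0  h5:0.
Shift P→4, Q→2.
Schedule M@1, N@1, O@1, P@4, Q@2: h1:4  h2:4  h3:4  h4:5  h5:0 — peak 5.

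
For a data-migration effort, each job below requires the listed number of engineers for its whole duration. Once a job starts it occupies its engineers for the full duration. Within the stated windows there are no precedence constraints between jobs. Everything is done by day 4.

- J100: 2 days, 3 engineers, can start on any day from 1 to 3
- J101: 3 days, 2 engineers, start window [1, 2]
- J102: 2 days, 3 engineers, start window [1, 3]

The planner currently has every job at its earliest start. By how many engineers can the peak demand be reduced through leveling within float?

Early-start peak: d1:8  d2:8  d3:2  d4:0 ⇒ 8.
Leveled (J100@1, J101@1, J102@3): d1:5  d2:5  d3:5  d4:3 ⇒ 5.
Reduction 8 − 5 = 3.

3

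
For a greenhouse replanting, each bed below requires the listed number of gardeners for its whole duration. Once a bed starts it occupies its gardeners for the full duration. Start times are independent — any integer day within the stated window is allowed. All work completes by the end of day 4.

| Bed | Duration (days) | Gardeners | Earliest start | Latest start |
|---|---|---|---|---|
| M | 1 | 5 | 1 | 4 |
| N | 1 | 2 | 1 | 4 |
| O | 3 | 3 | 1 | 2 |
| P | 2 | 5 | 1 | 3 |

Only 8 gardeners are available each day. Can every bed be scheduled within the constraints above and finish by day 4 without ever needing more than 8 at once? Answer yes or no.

yes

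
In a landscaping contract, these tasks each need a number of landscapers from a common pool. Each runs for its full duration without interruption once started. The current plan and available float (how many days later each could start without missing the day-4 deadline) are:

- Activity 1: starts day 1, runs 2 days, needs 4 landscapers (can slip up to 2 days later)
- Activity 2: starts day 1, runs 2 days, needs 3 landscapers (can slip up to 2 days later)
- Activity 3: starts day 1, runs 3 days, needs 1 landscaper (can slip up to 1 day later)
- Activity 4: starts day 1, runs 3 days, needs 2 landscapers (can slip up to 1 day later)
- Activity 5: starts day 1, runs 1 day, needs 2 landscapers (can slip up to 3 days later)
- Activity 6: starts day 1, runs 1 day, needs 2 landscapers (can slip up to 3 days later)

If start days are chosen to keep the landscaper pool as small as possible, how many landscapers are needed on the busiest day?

Early-start (Activity 1@1, Activity 2@1, Activity 3@1, Activity 4@1, Activity 5@1, Activity 6@1) gives peak 14: d1:14  d2:10  d3:3  d4:0.
Shift Activity 2→3, Activity 5→4, Activity 6→4.
Schedule Activity 1@1, Activity 2@3, Activity 3@1, Activity 4@1, Activity 5@4, Activity 6@4: d1:7  d2:7  d3:6  d4:7 — peak 7.
Total landscaper-days = 27 over 4 days ⇒ peak ≥ ⌈27/4⌉ = 7, so 7 is optimal.

7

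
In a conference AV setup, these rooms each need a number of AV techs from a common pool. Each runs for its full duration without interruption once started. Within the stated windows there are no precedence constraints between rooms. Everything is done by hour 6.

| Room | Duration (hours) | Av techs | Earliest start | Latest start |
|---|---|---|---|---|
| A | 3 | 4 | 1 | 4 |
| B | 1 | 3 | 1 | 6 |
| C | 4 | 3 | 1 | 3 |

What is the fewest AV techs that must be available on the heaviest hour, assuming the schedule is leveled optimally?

7

Early-start (A@1, B@1, C@1) gives peak 10: h1:10  h2:7  h3:7  h4:3  h5:0  h6:0.
Shift C→2.
Schedule A@1, B@1, C@2: h1:7  h2:7  h3:7  h4:3  h5:3  h6:0 — peak 7.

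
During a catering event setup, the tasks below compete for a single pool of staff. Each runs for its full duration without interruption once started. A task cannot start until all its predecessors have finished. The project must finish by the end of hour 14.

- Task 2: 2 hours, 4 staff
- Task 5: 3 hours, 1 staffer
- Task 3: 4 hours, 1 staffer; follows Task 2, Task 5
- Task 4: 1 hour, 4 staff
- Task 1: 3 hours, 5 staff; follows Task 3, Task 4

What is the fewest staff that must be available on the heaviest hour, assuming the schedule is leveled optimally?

5

Early-start (Task 2@1, Task 5@1, Task 3@4, Task 4@1, Task 1@8) gives peak 9: h1:9  h2:5  h3:1  h4:1  h5:1  h6:1  h7:1  h8:5  h9:5  h10:5  h11:0  h12:0  h13:0  h14:0.
Shift Task 4→3.
Schedule Task 2@1, Task 5@1, Task 3@4, Task 4@3, Task 1@8: h1:5  h2:5  h3:5  h4:1  h5:1  h6:1  h7:1  h8:5  h9:5  h10:5  h11:0  h12:0  h13:0  h14:0 — peak 5.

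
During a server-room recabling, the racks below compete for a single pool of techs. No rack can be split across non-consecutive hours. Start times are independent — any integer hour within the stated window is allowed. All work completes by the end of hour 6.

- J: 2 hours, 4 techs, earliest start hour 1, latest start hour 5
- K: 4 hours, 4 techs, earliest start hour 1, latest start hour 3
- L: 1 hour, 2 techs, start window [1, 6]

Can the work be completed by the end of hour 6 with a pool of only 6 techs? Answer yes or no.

yes

Schedule J@1, K@3, L@1: h1:6  h2:4  h3:4  h4:4  h5:4  h6:4 — peak 6 ≤ 6.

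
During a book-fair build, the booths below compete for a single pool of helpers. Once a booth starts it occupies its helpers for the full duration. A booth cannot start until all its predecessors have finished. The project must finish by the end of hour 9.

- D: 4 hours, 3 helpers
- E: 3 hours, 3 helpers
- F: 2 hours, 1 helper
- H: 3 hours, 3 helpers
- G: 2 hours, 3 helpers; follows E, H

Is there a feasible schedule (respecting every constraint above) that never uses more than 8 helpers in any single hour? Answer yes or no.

yes

Schedule D@1, E@1, F@4, H@5, G@8: h1:6  h2:6  h3:6  h4:4  h5:4  h6:3  h7:3  h8:3  h9:3 — peak 6 ≤ 8.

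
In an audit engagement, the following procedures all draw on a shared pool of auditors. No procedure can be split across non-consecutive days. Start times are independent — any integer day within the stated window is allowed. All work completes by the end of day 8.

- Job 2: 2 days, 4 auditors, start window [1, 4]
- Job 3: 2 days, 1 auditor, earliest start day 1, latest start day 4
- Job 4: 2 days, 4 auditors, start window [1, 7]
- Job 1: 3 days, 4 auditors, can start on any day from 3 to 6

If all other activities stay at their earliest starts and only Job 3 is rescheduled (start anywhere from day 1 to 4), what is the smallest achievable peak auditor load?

8

Job 3@1: d1:9  d2:9  d3:4  d4:4  d5:4  d6:0  d7:0  d8:0 → peak 9
Job 3@2: d1:8  d2:9  d3:5  d4:4  d5:4  d6:0  d7:0  d8:0 → peak 9
Job 3@3: d1:8  d2:8  d3:5  d4:5  d5:4  d6:0  d7:0  d8:0 → peak 8
Job 3@4: d1:8  d2:8  d3:4  d4:5  d5:5  d6:0  d7:0  d8:0 → peak 8
Best is Job 3@3, peak 8.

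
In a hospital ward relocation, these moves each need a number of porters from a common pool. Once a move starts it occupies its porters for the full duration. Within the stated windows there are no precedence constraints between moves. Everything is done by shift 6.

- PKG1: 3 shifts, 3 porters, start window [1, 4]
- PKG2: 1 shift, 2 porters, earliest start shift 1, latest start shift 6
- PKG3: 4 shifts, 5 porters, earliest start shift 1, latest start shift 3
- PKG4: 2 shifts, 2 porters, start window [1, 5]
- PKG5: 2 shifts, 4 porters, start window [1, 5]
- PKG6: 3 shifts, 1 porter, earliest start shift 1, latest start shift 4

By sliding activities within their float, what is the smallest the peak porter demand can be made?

Early-start (PKG1@1, PKG2@1, PKG3@1, PKG4@1, PKG5@1, PKG6@1) gives peak 17: s1:17  s2:15  s3:9  s4:5  s5:0  s6:0.
Shift PKG2→4, PKG4→5, PKG5→5, PKG6→4.
Schedule PKG1@1, PKG2@4, PKG3@1, PKG4@5, PKG5@5, PKG6@4: s1:8  s2:8  s3:8  s4:8  s5:7  s6:7 — peak 8.
Total porter-shifts = 46 over 6 shifts ⇒ peak ≥ ⌈46/6⌉ = 8, so 8 is optimal.

8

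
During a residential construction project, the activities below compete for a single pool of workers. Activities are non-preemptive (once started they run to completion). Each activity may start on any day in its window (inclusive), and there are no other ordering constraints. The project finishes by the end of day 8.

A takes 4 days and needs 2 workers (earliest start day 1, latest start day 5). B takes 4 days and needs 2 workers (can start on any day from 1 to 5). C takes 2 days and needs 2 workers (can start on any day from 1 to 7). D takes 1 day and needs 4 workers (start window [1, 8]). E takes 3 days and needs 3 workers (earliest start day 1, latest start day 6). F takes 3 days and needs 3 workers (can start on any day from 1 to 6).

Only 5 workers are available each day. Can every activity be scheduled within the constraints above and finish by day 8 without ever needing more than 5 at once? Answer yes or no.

no

Total worker-days = 42; over 8 days the average is 42/8 > 5, so some day must exceed 5.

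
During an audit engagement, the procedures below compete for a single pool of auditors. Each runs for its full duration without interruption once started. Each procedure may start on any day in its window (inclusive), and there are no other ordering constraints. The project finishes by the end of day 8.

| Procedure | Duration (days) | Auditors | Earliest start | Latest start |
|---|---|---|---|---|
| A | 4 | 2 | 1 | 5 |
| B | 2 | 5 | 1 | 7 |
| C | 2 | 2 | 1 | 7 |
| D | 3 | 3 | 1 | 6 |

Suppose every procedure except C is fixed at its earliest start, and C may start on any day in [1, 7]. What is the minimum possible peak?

C@1: d1:12  d2:12  d3:5  d4:2  d5:0  d6:0  d7:0  d8:0 → peak 12
C@2: d1:10  d2:12  d3:7  d4:2  d5:0  d6:0  d7:0  d8:0 → peak 12
C@3: d1:10  d2:10  d3:7  d4:4  d5:0  d6:0  d7:0  d8:0 → peak 10
C@4: d1:10  d2:10  d3:5  d4:4  d5:2  d6:0  d7:0  d8:0 → peak 10
C@5: d1:10  d2:10  d3:5  d4:2  d5:2  d6:2  d7:0  d8:0 → peak 10
C@6: d1:10  d2:10  d3:5  d4:2  d5:0  d6:2  d7:2  d8:0 → peak 10
C@7: d1:10  d2:10  d3:5  d4:2  d5:0  d6:0  d7:2  d8:2 → peak 10
Best is C@3, peak 10.

10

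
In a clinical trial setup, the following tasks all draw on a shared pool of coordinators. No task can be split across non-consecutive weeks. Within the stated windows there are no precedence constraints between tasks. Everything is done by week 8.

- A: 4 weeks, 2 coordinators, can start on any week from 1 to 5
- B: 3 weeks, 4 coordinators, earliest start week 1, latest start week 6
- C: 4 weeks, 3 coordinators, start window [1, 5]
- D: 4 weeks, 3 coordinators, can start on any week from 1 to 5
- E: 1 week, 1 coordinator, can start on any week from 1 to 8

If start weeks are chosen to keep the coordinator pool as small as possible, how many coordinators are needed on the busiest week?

6

Early-start (A@1, B@1, C@1, D@1, E@1) gives peak 13: w1:13  w2:12  w3:12  w4:8  w5:0  w6:0  w7:0  w8:0.
Shift C→4, D→5, E→4.
Schedule A@1, B@1, C@4, D@5, E@4: w1:6  w2:6  w3:6  w4:6  w5:6  w6:6  w7:6  w8:3 — peak 6.
Total coordinator-weeks = 45 over 8 weeks ⇒ peak ≥ ⌈45/8⌉ = 6, so 6 is optimal.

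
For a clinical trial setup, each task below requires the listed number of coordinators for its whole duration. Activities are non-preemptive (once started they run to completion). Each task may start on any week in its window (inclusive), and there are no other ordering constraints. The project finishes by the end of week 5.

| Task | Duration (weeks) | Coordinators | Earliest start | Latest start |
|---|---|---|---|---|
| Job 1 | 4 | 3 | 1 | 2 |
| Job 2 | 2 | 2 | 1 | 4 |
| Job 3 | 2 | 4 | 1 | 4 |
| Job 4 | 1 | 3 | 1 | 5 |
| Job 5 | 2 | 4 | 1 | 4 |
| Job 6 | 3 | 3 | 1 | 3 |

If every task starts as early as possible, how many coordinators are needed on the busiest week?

Early-start schedule: Job 1@1, Job 2@1, Job 3@1, Job 4@1, Job 5@1, Job 6@1.
Load per week: week 1: 19, week 2: 16, week 3: 6, week 4: 3, week 5: 0.
Peak is 19.

19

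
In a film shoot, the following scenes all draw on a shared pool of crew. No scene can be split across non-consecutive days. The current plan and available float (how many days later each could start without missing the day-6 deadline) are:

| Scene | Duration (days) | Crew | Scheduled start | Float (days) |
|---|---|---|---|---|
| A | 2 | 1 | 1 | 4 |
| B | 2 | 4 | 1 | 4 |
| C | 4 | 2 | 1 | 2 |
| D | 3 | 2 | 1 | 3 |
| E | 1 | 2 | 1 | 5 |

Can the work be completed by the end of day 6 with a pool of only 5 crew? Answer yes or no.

Schedule A@1, B@1, C@3, D@3, E@6: d1:5  d2:5  d3:4  d4:4  d5:4  d6:4 — peak 5 ≤ 5.

yes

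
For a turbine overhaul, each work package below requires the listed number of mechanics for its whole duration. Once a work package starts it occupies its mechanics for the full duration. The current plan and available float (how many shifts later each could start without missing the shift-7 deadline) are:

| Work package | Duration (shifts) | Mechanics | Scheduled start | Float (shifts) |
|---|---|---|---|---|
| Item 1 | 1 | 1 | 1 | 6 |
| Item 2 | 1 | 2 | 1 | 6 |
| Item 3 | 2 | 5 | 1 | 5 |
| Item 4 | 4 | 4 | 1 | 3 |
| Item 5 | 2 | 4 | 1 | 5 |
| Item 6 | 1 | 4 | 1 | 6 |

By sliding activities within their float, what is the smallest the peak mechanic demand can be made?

Early-start (Item 1@1, Item 2@1, Item 3@1, Item 4@1, Item 5@1, Item 6@1) gives peak 20: s1:20  s2:13  s3:4  s4:4  s5:0  s6:0  s7:0.
Shift Item 4→3, Item 5→3, Item 6→5.
Schedule Item 1@1, Item 2@1, Item 3@1, Item 4@3, Item 5@3, Item 6@5: s1:8  s2:5  s3:8  s4:8  s5:8  s6:4  s7:0 — peak 8.

8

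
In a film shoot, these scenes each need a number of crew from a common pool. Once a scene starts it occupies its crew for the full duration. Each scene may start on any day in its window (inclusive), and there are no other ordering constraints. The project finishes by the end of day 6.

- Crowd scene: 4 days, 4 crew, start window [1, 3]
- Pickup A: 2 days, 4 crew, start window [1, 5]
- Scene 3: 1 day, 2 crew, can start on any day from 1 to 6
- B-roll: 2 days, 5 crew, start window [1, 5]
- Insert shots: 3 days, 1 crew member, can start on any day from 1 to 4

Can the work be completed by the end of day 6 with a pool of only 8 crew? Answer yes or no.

yes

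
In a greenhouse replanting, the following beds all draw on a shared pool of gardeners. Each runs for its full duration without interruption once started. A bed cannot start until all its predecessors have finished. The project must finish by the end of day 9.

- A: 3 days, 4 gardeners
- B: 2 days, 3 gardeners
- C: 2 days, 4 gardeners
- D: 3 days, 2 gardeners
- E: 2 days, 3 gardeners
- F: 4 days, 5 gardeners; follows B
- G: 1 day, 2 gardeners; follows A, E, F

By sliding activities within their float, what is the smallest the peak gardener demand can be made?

Early-start (A@1, B@1, C@1, D@1, E@1, F@3, G@7) gives peak 16: d1:16  d2:16  d3:11  d4:5  d5:5  d6:5  d7:2  d8:0  d9:0.
Shift C→3, D→4, E→7, F→5, G→9.
Schedule A@1, B@1, C@3, D@4, E@7, F@5, G@9: d1:7  d2:7  d3:8  d4:6  d5:7  d6:7  d7:8  d8:8  d9:2 — peak 8.

8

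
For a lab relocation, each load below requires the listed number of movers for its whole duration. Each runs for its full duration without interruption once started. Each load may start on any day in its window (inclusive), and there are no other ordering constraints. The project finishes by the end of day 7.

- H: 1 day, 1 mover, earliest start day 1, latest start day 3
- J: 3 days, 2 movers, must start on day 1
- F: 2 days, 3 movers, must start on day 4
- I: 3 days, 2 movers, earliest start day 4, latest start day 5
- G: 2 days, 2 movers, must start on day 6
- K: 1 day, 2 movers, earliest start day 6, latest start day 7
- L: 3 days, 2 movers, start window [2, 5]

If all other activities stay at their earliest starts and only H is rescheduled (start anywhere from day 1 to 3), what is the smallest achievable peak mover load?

H@1: d1:3  d2:4  d3:4  d4:7  d5:5  d6:6  d7:2 → peak 7
H@2: d1:2  d2:5  d3:4  d4:7  d5:5  d6:6  d7:2 → peak 7
H@3: d1:2  d2:4  d3:5  d4:7  d5:5  d6:6  d7:2 → peak 7
Best is H@1, peak 7.

7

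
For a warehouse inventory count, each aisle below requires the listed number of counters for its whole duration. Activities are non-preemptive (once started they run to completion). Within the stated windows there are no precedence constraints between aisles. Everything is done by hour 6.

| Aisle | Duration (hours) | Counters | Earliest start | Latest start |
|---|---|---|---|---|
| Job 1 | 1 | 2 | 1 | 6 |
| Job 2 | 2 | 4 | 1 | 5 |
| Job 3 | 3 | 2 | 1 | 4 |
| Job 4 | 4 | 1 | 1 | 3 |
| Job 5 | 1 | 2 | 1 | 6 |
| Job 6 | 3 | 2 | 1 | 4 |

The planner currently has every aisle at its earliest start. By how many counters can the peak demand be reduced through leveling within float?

8

Early-start peak: h1:13  h2:9  h3:5  h4:1  h5:0  h6:0 ⇒ 13.
Leveled (Job 1@1, Job 2@2, Job 3@4, Job 4@1, Job 5@1, Job 6@4): h1:5  h2:5  h3:5  h4:5  h5:4  h6:4 ⇒ 5.
Reduction 13 − 5 = 8.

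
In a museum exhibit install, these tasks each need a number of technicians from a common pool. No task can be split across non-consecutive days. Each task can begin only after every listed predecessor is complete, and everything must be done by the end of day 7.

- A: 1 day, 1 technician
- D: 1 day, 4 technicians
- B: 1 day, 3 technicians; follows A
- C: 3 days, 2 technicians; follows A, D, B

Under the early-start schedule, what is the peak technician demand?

5

Early-start schedule: A@1, D@1, B@2, C@3.
Load per day: day 1: 5, day 2: 3, day 3: 2, day 4: 2, day 5: 2, day 6: 0, day 7: 0.
Peak is 5.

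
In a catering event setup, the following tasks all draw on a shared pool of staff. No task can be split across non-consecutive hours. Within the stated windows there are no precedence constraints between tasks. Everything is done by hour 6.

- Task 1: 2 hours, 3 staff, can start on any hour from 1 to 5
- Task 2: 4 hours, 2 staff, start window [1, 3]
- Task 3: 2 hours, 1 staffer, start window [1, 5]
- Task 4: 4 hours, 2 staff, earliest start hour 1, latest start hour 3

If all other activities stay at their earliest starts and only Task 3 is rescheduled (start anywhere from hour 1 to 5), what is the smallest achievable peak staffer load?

7

Task 3@1: h1:8  h2:8  h3:4  h4:4  h5:0  h6:0 → peak 8
Task 3@2: h1:7  h2:8  h3:5  h4:4  h5:0  h6:0 → peak 8
Task 3@3: h1:7  h2:7  h3:5  h4:5  h5:0  h6:0 → peak 7
Task 3@4: h1:7  h2:7  h3:4  h4:5  h5:1  h6:0 → peak 7
Task 3@5: h1:7  h2:7  h3:4  h4:4  h5:1  h6:1 → peak 7
Best is Task 3@3, peak 7.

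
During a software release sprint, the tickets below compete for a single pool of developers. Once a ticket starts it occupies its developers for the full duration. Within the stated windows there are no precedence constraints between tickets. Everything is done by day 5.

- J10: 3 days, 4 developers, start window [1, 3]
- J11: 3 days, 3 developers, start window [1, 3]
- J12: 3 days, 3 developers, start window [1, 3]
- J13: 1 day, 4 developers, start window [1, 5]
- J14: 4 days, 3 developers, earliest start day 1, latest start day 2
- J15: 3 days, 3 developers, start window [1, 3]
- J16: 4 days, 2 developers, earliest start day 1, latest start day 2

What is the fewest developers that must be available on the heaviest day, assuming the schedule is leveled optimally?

Early-start (J10@1, J11@1, J12@1, J13@1, J14@1, J15@1, J16@1) gives peak 22: d1:22  d2:18  d3:18  d4:5  d5:0.
Shift J15→2, J16→2.
Schedule J10@1, J11@1, J12@1, J13@1, J14@1, J15@2, J16@2: d1:17  d2:18  d3:18  d4:8  d5:2 — peak 18.

18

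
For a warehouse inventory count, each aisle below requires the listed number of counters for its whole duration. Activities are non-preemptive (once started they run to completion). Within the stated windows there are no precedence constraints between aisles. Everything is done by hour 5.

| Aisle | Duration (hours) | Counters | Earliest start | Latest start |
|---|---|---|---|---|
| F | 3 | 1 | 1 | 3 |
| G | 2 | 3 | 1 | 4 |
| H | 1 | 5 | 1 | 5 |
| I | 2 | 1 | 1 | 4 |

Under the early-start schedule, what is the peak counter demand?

10

Early-start schedule: F@1, G@1, H@1, I@1.
Load per hour: hour 1: 10, hour 2: 5, hour 3: 1, hour 4: 0, hour 5: 0.
Peak is 10.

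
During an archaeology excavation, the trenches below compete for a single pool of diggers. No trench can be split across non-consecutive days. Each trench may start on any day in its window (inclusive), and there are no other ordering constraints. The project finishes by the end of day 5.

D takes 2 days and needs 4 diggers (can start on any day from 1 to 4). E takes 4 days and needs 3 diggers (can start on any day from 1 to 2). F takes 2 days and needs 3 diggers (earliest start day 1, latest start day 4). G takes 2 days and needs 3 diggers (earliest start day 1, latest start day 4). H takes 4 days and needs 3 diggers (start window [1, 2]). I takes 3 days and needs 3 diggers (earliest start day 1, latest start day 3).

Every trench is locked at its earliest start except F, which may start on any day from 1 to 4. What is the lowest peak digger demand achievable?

F@1: d1:19  d2:19  d3:9  d4:6  d5:0 → peak 19
F@2: d1:16  d2:19  d3:12  d4:6  d5:0 → peak 19
F@3: d1:16  d2:16  d3:12  d4:9  d5:0 → peak 16
F@4: d1:16  d2:16  d3:9  d4:9  d5:3 → peak 16
Best is F@3, peak 16.

16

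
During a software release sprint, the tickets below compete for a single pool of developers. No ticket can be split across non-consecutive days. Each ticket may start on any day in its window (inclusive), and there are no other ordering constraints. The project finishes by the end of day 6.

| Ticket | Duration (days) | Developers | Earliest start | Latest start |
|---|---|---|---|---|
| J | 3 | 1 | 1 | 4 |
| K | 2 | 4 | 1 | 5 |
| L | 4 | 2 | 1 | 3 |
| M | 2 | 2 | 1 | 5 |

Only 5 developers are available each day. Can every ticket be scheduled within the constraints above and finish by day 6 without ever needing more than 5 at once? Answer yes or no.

yes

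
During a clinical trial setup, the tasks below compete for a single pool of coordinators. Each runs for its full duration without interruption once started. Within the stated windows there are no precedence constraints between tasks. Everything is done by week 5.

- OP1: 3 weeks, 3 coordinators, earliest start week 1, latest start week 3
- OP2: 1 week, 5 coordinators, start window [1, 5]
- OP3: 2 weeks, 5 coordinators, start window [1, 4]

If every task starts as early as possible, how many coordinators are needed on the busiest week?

13

Early-start schedule: OP1@1, OP2@1, OP3@1.
Load per week: week 1: 13, week 2: 8, week 3: 3, week 4: 0, week 5: 0.
Peak is 13.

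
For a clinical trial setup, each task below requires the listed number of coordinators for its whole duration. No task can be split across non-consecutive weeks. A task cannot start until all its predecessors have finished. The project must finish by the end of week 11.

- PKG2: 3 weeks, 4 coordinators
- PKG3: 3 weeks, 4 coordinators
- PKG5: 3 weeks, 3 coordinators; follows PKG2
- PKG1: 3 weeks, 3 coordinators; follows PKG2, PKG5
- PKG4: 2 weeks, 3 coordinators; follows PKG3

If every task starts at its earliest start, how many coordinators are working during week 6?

3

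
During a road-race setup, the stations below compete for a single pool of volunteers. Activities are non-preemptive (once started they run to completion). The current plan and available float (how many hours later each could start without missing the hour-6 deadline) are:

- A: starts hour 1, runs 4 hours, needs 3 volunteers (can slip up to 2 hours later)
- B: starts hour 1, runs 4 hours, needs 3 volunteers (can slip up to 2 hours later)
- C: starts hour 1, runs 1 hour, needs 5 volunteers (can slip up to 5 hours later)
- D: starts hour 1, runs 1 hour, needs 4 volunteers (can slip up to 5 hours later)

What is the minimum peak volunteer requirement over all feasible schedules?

Early-start (A@1, B@1, C@1, D@1) gives peak 15: h1:15  h2:6  h3:6  h4:6  h5:0  h6:0.
Shift C→5, D→6.
Schedule A@1, B@1, C@5, D@6: h1:6  h2:6  h3:6  h4:6  h5:5  h6:4 — peak 6.
Total volunteer-hours = 33 over 6 hours ⇒ peak ≥ ⌈33/6⌉ = 6, so 6 is optimal.

6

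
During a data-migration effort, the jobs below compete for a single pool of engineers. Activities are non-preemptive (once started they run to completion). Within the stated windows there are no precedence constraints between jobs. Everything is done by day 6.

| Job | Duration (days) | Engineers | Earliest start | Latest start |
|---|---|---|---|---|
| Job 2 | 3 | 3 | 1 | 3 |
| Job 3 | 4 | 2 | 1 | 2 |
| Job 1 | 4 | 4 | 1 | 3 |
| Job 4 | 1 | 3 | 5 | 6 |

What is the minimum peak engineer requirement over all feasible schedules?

Schedule Job 2@1, Job 3@1, Job 1@1, Job 4@5: d1:9  d2:9  d3:9  d4:6  d5:3  d6:0 — peak 9.

9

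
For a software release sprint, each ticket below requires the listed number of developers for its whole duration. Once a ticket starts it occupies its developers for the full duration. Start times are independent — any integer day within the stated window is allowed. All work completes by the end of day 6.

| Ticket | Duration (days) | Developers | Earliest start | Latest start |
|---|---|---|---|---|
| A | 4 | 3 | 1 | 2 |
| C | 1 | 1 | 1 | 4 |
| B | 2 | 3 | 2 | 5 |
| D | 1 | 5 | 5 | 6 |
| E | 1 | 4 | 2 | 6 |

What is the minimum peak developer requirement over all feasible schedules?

Early-start (A@1, C@1, B@2, D@5, E@2) gives peak 10: d1:4  d2:10  d3:6  d4:3  d5:5  d6:0.
Shift E→6.
Schedule A@1, C@1, B@2, D@5, E@6: d1:4  d2:6  d3:6  d4:3  d5:5  d6:4 — peak 6.

6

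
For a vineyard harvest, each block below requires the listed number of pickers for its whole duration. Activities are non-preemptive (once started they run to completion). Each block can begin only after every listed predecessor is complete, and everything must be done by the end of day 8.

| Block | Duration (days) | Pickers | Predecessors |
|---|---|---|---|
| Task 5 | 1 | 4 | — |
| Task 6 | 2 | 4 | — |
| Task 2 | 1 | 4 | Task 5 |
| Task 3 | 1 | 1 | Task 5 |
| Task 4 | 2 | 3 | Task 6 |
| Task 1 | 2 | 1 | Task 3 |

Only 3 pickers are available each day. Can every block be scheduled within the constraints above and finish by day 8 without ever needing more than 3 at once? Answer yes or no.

no

Total picker-days = 25; over 8 days the average is 25/8 > 3, so some day must exceed 3.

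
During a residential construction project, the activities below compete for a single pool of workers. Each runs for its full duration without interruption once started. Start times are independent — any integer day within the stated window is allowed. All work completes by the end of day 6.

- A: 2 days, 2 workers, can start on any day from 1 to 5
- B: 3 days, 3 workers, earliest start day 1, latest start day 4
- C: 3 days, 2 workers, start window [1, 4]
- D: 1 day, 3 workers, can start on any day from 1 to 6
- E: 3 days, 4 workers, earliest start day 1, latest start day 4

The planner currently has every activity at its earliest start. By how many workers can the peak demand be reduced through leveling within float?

8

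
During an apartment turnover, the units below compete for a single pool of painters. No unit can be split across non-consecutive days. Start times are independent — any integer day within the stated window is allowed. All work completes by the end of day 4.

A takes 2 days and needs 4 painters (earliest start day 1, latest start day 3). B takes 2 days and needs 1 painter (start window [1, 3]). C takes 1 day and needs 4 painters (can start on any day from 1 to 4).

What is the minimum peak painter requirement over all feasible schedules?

Early-start (A@1, B@1, C@1) gives peak 9: d1:9  d2:5  d3:0  d4:0.
Shift C→3.
Schedule A@1, B@1, C@3: d1:5  d2:5  d3:4  d4:0 — peak 5.

5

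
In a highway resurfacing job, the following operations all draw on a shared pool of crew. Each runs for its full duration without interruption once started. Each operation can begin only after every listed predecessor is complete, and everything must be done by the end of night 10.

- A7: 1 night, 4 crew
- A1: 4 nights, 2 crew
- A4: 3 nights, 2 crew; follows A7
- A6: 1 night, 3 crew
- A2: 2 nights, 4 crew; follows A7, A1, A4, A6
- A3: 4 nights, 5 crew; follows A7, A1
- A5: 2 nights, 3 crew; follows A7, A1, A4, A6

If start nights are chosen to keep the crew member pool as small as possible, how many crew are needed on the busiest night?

Early-start (A7@1, A1@1, A4@2, A6@1, A2@5, A3@5, A5@5) gives peak 12: n1:9  n2:4  n3:4  n4:4  n5:12  n6:12  n7:5  n8:5  n9:0  n10:0.
Shift A6→2, A3→7.
Schedule A7@1, A1@1, A4@2, A6@2, A2@5, A3@7, A5@5: n1:6  n2:7  n3:4  n4:4  n5:7  n6:7  n7:5  n8:5  n9:5  n10:5 — peak 7.

7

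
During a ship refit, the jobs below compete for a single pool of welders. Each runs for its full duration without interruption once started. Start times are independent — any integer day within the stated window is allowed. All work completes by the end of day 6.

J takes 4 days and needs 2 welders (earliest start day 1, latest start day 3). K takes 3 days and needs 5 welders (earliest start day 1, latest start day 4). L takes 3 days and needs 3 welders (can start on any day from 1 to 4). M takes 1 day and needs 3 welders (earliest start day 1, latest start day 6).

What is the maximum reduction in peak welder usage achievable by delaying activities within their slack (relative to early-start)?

Early-start peak: d1:13  d2:10  d3:10  d4:2  d5:0  d6:0 ⇒ 13.
Leveled (J@1, K@1, L@4, M@5): d1:7  d2:7  d3:7  d4:5  d5:6  d6:3 ⇒ 7.
Reduction 13 − 7 = 6.

6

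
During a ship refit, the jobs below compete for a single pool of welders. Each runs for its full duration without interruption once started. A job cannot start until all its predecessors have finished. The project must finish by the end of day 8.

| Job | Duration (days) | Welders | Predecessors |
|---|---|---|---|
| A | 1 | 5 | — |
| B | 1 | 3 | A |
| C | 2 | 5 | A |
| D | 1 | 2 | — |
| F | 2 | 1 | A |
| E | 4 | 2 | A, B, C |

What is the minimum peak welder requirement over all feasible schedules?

5

Early-start (A@1, B@2, C@2, D@1, F@2, E@4) gives peak 9: d1:7  d2:9  d3:6  d4:2  d5:2  d6:2  d7:2  d8:0.
Shift C→3, D→2, F→5, E→5.
Schedule A@1, B@2, C@3, D@2, F@5, E@5: d1:5  d2:5  d3:5  d4:5  d5:3  d6:3  d7:2  d8:2 — peak 5.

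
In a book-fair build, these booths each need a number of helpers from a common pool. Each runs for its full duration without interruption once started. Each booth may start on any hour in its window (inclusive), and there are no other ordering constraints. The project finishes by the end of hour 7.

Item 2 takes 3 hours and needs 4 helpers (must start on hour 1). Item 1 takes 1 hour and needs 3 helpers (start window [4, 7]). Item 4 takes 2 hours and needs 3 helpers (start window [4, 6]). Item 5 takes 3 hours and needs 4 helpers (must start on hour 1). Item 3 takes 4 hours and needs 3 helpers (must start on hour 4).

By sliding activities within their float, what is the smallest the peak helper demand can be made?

8

Early-start (Item 2@1, Item 1@4, Item 4@4, Item 5@1, Item 3@4) gives peak 9: h1:8  h2:8  h3:8  h4:9  h5:6  h6:3  h7:3.
Shift Item 4→5.
Schedule Item 2@1, Item 1@4, Item 4@5, Item 5@1, Item 3@4: h1:8  h2:8  h3:8  h4:6  h5:6  h6:6  h7:3 — peak 8.
No arrangement of the 12 feasible schedules does better.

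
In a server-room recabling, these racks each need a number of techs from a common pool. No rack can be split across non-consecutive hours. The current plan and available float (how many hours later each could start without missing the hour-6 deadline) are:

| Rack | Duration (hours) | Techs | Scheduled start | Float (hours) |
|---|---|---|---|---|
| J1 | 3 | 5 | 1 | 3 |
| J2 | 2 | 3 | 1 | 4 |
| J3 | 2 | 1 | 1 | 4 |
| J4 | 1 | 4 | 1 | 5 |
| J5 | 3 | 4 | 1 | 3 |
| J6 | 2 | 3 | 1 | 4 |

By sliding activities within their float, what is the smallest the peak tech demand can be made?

8

Early-start (J1@1, J2@1, J3@1, J4@1, J5@1, J6@1) gives peak 20: h1:20  h2:16  h3:9  h4:0  h5:0  h6:0.
Shift J3→3, J4→6, J5→4, J6→4.
Schedule J1@1, J2@1, J3@3, J4@6, J5@4, J6@4: h1:8  h2:8  h3:6  h4:8  h5:7  h6:8 — peak 8.
Total tech-hours = 45 over 6 hours ⇒ peak ≥ ⌈45/6⌉ = 8, so 8 is optimal.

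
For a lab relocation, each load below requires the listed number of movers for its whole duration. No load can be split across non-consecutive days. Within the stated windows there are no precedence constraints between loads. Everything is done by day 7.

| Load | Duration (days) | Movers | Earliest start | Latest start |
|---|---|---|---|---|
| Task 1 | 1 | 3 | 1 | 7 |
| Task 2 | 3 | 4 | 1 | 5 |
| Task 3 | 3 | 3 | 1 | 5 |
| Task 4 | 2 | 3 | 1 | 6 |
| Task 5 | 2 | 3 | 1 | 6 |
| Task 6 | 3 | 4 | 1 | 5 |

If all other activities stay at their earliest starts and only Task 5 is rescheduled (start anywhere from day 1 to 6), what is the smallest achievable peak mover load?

Task 5@1: d1:20  d2:17  d3:11  d4:0  d5:0  d6:0  d7:0 → peak 20
Task 5@2: d1:17  d2:17  d3:14  d4:0  d5:0  d6:0  d7:0 → peak 17
Task 5@3: d1:17  d2:14  d3:14  d4:3  d5:0  d6:0  d7:0 → peak 17
Task 5@4: d1:17  d2:14  d3:11  d4:3  d5:3  d6:0  d7:0 → peak 17
Task 5@5: d1:17  d2:14  d3:11  d4:0  d5:3  d6:3  d7:0 → peak 17
Task 5@6: d1:17  d2:14  d3:11  d4:0  d5:0  d6:3  d7:3 → peak 17
Best is Task 5@2, peak 17.

17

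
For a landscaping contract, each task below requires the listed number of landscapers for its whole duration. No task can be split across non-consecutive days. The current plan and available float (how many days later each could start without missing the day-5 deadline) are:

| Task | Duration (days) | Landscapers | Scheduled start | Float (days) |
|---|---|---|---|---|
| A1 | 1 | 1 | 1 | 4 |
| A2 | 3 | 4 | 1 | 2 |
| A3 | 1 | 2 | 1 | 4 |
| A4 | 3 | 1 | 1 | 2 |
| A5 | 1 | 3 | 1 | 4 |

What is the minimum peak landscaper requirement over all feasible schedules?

Early-start (A1@1, A2@1, A3@1, A4@1, A5@1) gives peak 11: d1:11  d2:5  d3:5  d4:0  d5:0.
Shift A3→4, A4→2, A5→5.
Schedule A1@1, A2@1, A3@4, A4@2, A5@5: d1:5  d2:5  d3:5  d4:3  d5:3 — peak 5.
Total landscaper-days = 21 over 5 days ⇒ peak ≥ ⌈21/5⌉ = 5, so 5 is optimal.

5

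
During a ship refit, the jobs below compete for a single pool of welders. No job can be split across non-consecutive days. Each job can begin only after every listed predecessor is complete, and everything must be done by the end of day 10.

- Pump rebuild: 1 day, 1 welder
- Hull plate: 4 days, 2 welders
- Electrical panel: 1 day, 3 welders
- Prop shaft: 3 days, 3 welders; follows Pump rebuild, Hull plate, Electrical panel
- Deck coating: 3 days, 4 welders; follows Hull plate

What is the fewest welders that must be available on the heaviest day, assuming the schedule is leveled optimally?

5

Early-start (Pump rebuild@1, Hull plate@1, Electrical panel@1, Prop shaft@5, Deck coating@5) gives peak 7: d1:6  d2:2  d3:2  d4:2  d5:7  d6:7  d7:7  d8:0  d9:0  d10:0.
Shift Electrical panel→2, Deck coating→8.
Schedule Pump rebuild@1, Hull plate@1, Electrical panel@2, Prop shaft@5, Deck coating@8: d1:3  d2:5  d3:2  d4:2  d5:3  d6:3  d7:3  d8:4  d9:4  d10:4 — peak 5.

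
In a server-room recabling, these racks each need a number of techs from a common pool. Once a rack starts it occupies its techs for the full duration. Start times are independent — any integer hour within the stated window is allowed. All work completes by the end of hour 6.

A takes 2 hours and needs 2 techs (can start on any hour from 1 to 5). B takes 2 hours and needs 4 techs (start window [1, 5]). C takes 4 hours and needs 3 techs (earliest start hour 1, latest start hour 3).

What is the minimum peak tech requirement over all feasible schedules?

5

Early-start (A@1, B@1, C@1) gives peak 9: h1:9  h2:9  h3:3  h4:3  h5:0  h6:0.
Shift B→5.
Schedule A@1, B@5, C@1: h1:5  h2:5  h3:3  h4:3  h5:4  h6:4 — peak 5.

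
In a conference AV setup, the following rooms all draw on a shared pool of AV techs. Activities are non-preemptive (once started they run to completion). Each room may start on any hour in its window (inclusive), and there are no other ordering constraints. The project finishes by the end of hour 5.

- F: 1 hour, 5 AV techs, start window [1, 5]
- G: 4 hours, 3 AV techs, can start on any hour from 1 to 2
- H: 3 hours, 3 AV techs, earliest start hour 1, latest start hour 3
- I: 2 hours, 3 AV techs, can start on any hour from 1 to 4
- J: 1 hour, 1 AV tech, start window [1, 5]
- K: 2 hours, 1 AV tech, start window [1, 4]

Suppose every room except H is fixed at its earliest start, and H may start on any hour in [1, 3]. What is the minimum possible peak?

13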